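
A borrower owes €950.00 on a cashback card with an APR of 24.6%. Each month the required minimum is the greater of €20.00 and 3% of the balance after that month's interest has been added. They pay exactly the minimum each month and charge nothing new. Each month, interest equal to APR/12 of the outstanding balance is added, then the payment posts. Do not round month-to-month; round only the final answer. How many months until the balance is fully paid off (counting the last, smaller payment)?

92 months

Monthly rate r = 24.6%/12 = 2.05% = 0.0205.
While 3% of the post-interest balance exceeds €20.00, each month B ← (B·(1+r))·(1 − 0.03), i.e. B shrinks by the factor (1+r)·0.97 = 0.98988.
This holds for months 1–37. Entering month 38 the balance is €652.17; 3% of the post-interest balance is now below €20.00, so the flat €20.00 minimum applies from here.
From month 38 a fixed €20.00 at rate r clears €652.17 in 55 more payments. Total: 37 + 55 = 92 months.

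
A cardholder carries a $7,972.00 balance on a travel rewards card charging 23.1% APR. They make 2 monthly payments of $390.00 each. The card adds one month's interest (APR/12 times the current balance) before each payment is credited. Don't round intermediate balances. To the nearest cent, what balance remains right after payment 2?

$7,494.37

Monthly rate r = 23.1%/12 = 1.925% = 0.01925.
Each month: B ← B·(1+r) − $390.00.
Month 1: interest $153.46; balance after payment $7,735.46.
Month 2: interest $148.91; balance after payment $7,494.37.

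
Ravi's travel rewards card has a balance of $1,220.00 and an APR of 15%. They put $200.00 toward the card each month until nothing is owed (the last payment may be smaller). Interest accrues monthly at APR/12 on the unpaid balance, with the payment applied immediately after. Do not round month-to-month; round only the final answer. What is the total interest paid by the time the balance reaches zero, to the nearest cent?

$57.23

Monthly rate r = 15%/12 = 1.25% = 0.0125.
Payoff takes n = ⌈−ln(1 − rB₀/P)/ln(1+r)⌉ = ⌈6.385⌉ = 7 payments; the last is $77.23.
Total paid = 6·$200.00 + $77.23 = $1,277.23.
Total interest = total paid − principal = $1,277.23 − $1,220.00 = $57.23.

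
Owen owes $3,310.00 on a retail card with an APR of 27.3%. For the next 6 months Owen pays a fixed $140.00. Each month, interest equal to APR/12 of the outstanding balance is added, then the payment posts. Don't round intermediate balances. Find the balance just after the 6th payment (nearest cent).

$2,899.06

Monthly rate r = 27.3%/12 = 2.275% = 0.02275.
Each month: B ← B·(1+r) − $140.00.
Month 1: interest $75.30; balance after payment $3,245.30.
Month 2: interest $73.83; balance after payment $3,179.13.
Month 3: interest $72.33; balance after payment $3,111.46.
Month 4: interest $70.79; balance after payment $3,042.24.
Month 5: interest $69.21; balance after payment $2,971.46.
Month 6: interest $67.60; balance after payment $2,899.06.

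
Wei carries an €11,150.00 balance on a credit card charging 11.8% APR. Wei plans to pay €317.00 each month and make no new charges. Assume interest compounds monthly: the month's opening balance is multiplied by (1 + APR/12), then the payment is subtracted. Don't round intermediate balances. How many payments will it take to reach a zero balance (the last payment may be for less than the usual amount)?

Monthly rate r = 11.8%/12 = 0.983333% = 0.00983333.
Recurrence: B ← B·(1+r) − €317.00.
Month 1: interest €109.64; balance after payment €10,942.64.
Month 2: interest €107.60; balance after payment €10,733.24.
Closed form: n = −ln(1 − rB₀/P)/ln(1+r) = −ln(0.65413)/ln(1.00983) ≈ 43.377, so the balance reaches zero during payment 44.

44 payments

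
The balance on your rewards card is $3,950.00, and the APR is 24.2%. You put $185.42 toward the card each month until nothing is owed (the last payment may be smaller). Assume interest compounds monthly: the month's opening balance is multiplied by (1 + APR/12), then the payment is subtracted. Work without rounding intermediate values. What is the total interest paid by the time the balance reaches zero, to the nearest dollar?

$1,264

Monthly rate r = 24.2%/12 = 2.01667% = 0.0201667.
Payoff takes n = ⌈−ln(1 − rB₀/P)/ln(1+r)⌉ = ⌈28.120⌉ = 29 payments; the last is $22.36.
Total paid = 28·$185.42 + $22.36 = $5,214.12.
Total interest = total paid − principal = $5,214.12 − $3,950.00 = $1,264.12.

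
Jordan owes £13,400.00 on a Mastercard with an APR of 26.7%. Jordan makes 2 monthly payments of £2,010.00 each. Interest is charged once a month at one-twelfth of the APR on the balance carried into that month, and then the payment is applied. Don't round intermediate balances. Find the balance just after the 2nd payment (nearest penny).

£9,938.21

Monthly rate r = 26.7%/12 = 2.225% = 0.02225.
Each month: B ← B·(1+r) − £2,010.00.
Month 1: interest £298.15; balance after payment £11,688.15.
Month 2: interest £260.06; balance after payment £9,938.21.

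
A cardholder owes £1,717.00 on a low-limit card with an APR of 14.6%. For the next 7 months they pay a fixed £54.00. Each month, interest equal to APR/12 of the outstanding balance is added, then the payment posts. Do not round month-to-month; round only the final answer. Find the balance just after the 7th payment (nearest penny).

Monthly rate r = 14.6%/12 = 1.21667% = 0.0121667.
Each month: B ← B·(1+r) − £54.00.
Month 1: interest £20.89; balance after payment £1,683.89.
Month 2: interest £20.49; balance after payment £1,650.38.
Month 3: interest £20.08; balance after payment £1,616.46.
Month 4: interest £19.67; balance after payment £1,582.12.
Month 5: interest £19.25; balance after payment £1,547.37.
Month 6: interest £18.83; balance after payment £1,512.20.
Month 7: interest £18.40; balance after payment £1,476.60.

£1,476.60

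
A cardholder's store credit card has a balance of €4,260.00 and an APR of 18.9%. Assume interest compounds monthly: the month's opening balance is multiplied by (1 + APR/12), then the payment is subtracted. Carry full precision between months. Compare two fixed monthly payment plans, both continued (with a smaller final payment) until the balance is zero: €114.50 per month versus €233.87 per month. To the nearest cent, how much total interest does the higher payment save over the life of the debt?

Monthly rate r = 18.9%/12 = 1.575% = 0.01575.
At €114.50/mo: n = ⌈−ln(1 − rB₀/P)/ln(1+r)⌉ = 57 payments (last €49.46); total interest = total paid − €4,260.00 = €2,201.46.
At €233.87/mo: 22 payments (last €149.29); total interest €800.56.
Interest saved = €2,201.46 − €800.56 = €1,400.90.

€1,400.90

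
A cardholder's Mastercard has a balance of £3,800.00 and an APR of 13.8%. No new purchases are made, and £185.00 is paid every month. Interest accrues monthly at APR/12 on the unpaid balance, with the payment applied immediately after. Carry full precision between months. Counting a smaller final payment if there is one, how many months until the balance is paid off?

Monthly rate r = 13.8%/12 = 1.15% = 0.0115.
Recurrence: B ← B·(1+r) − £185.00.
Month 1: interest £43.70; balance after payment £3,658.70.
Month 2: interest £42.08; balance after payment £3,515.78.
Closed form: n = −ln(1 − rB₀/P)/ln(1+r) = −ln(0.76378)/ln(1.0115) ≈ 23.567, so the balance reaches zero during payment 24.

24 months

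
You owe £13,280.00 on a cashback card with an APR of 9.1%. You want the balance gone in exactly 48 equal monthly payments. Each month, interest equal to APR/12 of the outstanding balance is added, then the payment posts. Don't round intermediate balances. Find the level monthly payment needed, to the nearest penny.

£331.10

Monthly rate r = 9.1%/12 = 0.758333% = 0.00758333.
Level-payment amortization: P = B₀·r / (1 − (1+r)^(−n)) = 13280.00·0.00758333 / (1 − 1.00758^(−48)).
Denominator 1 − (1+r)^(−48) = 0.304153905.
P = 100.707 / 0.304153905 ≈ 331.10.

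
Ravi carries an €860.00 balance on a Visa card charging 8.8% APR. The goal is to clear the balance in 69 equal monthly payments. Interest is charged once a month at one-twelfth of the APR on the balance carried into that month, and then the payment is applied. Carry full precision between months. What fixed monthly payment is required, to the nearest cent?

Monthly rate r = 8.8%/12 = 0.733333% = 0.00733333.
Level-payment amortization: P = B₀·r / (1 − (1+r)^(−n)) = 860.00·0.00733333 / (1 − 1.00733^(−69)).
Denominator 1 − (1+r)^(−69) = 0.395983454.
P = 6.30667 / 0.395983454 ≈ 15.93.

€15.93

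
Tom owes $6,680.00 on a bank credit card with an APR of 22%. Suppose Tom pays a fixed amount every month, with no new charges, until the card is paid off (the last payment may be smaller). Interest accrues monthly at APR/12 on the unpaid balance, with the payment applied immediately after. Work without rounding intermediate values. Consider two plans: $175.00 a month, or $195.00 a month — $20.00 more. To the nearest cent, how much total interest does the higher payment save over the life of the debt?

$976.24

Monthly rate r = 22%/12 = 1.83333% = 0.0183333.
At $175.00/mo: n = ⌈−ln(1 − rB₀/P)/ln(1+r)⌉ = 67 payments (last $41.67); total interest = total paid − $6,680.00 = $4,911.67.
At $195.00/mo: 55 payments (last $85.43); total interest $3,935.43.
Interest saved = $4,911.67 − $3,935.43 = $976.24.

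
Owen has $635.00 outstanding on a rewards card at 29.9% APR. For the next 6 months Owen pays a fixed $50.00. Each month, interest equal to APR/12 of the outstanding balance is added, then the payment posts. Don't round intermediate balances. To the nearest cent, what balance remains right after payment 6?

Monthly rate r = 29.9%/12 = 2.49167% = 0.0249167.
Each month: B ← B·(1+r) − $50.00.
Month 1: interest $15.82; balance after payment $600.82.
Month 2: interest $14.97; balance after payment $565.79.
Month 3: interest $14.10; balance after payment $529.89.
Month 4: interest $13.20; balance after payment $493.09.
Month 5: interest $12.29; balance after payment $455.38.
Month 6: interest $11.35; balance after payment $416.73.

$416.73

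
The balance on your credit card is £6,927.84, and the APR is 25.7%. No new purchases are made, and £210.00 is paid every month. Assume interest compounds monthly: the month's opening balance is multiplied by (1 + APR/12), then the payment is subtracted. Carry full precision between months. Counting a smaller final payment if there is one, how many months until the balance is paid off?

Monthly rate r = 25.7%/12 = 2.14167% = 0.0214167.
Recurrence: B ← B·(1+r) − £210.00.
Month 1: interest £148.37; balance after payment £6,866.21.
Month 2: interest £147.05; balance after payment £6,803.26.
Closed form: n = −ln(1 − rB₀/P)/ln(1+r) = −ln(0.29347)/ln(1.02142) ≈ 57.855, so the balance reaches zero during payment 58.

58 payments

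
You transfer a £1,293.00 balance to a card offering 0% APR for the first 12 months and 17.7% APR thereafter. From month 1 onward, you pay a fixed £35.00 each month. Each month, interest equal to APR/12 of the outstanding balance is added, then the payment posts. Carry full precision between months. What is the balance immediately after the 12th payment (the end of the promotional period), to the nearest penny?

Promo months 1–12 at r₀ = 0%/12 = 0; months 13+ at r₁ = 17.7%/12 = 0.01475.
After month 12 (no interest yet): B = £1,293.00 − 12·£35.00 = £873.00.

£873.00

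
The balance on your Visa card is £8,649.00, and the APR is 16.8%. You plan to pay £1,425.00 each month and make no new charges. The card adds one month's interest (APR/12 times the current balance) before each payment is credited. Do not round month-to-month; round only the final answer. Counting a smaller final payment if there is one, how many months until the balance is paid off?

7 payments

Monthly rate r = 16.8%/12 = 1.4% = 0.014.
Recurrence: B ← B·(1+r) − £1,425.00.
Month 1: interest £121.09; balance after payment £7,345.09.
Month 2: interest £102.83; balance after payment £6,022.92.
Closed form: n = −ln(1 − rB₀/P)/ln(1+r) = −ln(0.91503)/ln(1.014) ≈ 6.387, so the balance reaches zero during payment 7.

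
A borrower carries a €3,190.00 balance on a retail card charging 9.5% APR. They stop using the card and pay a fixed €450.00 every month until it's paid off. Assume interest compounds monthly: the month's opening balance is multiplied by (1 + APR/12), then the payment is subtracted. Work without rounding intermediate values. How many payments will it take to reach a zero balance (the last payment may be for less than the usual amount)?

Monthly rate r = 9.5%/12 = 0.791667% = 0.00791667.
Recurrence: B ← B·(1+r) − €450.00.
Month 1: interest €25.25; balance after payment €2,765.25.
Month 2: interest €21.89; balance after payment €2,337.15.
Closed form: n = −ln(1 − rB₀/P)/ln(1+r) = −ln(0.94388)/ln(1.00792) ≈ 7.324, so the balance reaches zero during payment 8.

8 payments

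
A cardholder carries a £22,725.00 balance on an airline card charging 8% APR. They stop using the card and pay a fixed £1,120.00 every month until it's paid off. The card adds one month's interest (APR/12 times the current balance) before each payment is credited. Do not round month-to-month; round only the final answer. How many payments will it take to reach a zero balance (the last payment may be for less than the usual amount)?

22 months

Monthly rate r = 8%/12 = 0.666667% = 0.00666667.
Recurrence: B ← B·(1+r) − £1,120.00.
Month 1: interest £151.50; balance after payment £21,756.50.
Month 2: interest £145.04; balance after payment £20,781.54.
Closed form: n = −ln(1 − rB₀/P)/ln(1+r) = −ln(0.86473)/ln(1.00667) ≈ 21.873, so the balance reaches zero during payment 22.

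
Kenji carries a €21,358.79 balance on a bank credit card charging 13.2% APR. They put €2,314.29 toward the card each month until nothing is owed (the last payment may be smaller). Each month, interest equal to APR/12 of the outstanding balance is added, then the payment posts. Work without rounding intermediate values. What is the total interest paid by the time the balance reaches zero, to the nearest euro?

€1,289

Monthly rate r = 13.2%/12 = 1.1% = 0.011.
Payoff takes n = ⌈−ln(1 − rB₀/P)/ln(1+r)⌉ = ⌈9.785⌉ = 10 payments; the last is €1,819.59.
Total paid = 9·€2,314.29 + €1,819.59 = €22,648.20.
Total interest = total paid − principal = €22,648.20 − €21,358.79 = €1,289.41.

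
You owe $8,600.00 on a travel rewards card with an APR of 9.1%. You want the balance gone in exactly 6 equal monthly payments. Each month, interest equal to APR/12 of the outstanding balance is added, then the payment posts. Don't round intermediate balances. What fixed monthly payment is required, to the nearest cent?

$1,471.62

Monthly rate r = 9.1%/12 = 0.758333% = 0.00758333.
Level-payment amortization: P = B₀·r / (1 − (1+r)^(−n)) = 8600.00·0.00758333 / (1 − 1.00758^(−6)).
Denominator 1 − (1+r)^(−6) = 0.044316365.
P = 65.2167 / 0.044316365 ≈ 1471.62.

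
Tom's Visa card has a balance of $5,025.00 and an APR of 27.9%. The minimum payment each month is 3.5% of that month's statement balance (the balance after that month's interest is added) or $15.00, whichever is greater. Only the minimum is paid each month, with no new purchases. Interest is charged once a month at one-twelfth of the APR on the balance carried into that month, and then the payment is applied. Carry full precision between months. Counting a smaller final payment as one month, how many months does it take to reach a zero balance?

Monthly rate r = 27.9%/12 = 2.325% = 0.02325.
While 3.5% of the post-interest balance exceeds $15.00, each month B ← (B·(1+r))·(1 − 0.035), i.e. B shrinks by the factor (1+r)·0.965 = 0.98744.
This holds for months 1–197. Entering month 198 the balance is $416.32; 3.5% of the post-interest balance is now below $15.00, so the flat $15.00 minimum applies from here.
From month 198 a fixed $15.00 at rate r clears $416.32 in 46 more payments. Total: 197 + 46 = 243 months.

243 months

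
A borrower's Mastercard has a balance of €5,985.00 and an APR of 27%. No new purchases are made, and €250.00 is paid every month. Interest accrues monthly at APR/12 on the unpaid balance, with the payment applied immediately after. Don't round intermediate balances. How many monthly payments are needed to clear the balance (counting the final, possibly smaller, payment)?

Monthly rate r = 27%/12 = 2.25% = 0.0225.
Recurrence: B ← B·(1+r) − €250.00.
Month 1: interest €134.66; balance after payment €5,869.66.
Month 2: interest €132.07; balance after payment €5,751.73.
Closed form: n = −ln(1 − rB₀/P)/ln(1+r) = −ln(0.46135)/ln(1.0225) ≈ 34.768, so the balance reaches zero during payment 35.

35 payments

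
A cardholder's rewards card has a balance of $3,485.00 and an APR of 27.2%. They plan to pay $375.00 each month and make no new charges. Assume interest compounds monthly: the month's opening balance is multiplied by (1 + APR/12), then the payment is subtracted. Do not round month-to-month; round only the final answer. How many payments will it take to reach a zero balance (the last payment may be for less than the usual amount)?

Monthly rate r = 27.2%/12 = 2.26667% = 0.0226667.
Recurrence: B ← B·(1+r) − $375.00.
Month 1: interest $78.99; balance after payment $3,188.99.
Month 2: interest $72.28; balance after payment $2,886.28.
Closed form: n = −ln(1 − rB₀/P)/ln(1+r) = −ln(0.78935)/ln(1.02267) ≈ 10.554, so the balance reaches zero during payment 11.

11 months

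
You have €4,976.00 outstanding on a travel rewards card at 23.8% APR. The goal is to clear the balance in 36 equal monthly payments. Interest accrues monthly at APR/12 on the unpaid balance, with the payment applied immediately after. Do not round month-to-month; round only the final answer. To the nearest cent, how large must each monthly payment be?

€194.70

Monthly rate r = 23.8%/12 = 1.98333% = 0.0198333.
Level-payment amortization: P = B₀·r / (1 − (1+r)^(−n)) = 4976.00·0.0198333 / (1 − 1.01983^(−36)).
Denominator 1 − (1+r)^(−36) = 0.506884449.
P = 98.6907 / 0.506884449 ≈ 194.70.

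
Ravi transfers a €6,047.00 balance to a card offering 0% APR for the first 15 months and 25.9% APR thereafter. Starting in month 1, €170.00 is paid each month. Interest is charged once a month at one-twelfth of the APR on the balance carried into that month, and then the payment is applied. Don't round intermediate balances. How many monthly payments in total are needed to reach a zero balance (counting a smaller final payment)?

43 months

Promo months 1–15 at r₀ = 0%/12 = 0; months 16+ at r₁ = 25.9%/12 = 0.0215833.
After month 15 (no interest yet): B = €6,047.00 − 15·€170.00 = €3,497.00.
Then at r₁ with €170.00/mo: n₂ = −ln(1 − r₁·B/P)/ln(1+r₁) ≈ 27.49 → 28 more payments.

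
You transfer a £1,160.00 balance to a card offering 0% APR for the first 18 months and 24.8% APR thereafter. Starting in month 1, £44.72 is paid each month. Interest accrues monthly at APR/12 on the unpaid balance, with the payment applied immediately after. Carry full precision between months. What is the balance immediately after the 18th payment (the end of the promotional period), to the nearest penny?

Promo months 1–18 at r₀ = 0%/12 = 0; months 19+ at r₁ = 24.8%/12 = 0.0206667.
After month 18 (no interest yet): B = £1,160.00 − 18·£44.72 = £355.04.

£355.04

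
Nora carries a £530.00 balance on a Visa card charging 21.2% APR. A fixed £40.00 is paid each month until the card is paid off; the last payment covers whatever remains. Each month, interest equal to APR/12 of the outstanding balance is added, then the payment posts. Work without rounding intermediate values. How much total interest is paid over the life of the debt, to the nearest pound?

£79

Monthly rate r = 21.2%/12 = 1.76667% = 0.0176667.
Payoff takes n = ⌈−ln(1 − rB₀/P)/ln(1+r)⌉ = ⌈15.228⌉ = 16 payments; the last is £9.19.
Total paid = 15·£40.00 + £9.19 = £609.19.
Total interest = total paid − principal = £609.19 − £530.00 = £79.19.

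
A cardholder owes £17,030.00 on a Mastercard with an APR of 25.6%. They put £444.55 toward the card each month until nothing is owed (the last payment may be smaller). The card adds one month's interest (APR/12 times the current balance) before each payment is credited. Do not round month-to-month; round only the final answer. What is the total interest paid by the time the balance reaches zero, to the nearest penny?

£18,764.65

Monthly rate r = 25.6%/12 = 2.13333% = 0.0213333.
Payoff takes n = ⌈−ln(1 − rB₀/P)/ln(1+r)⌉ = ⌈80.516⌉ = 81 payments; the last is £230.65.
Total paid = 80·£444.55 + £230.65 = £35,794.65.
Total interest = total paid − principal = £35,794.65 − £17,030.00 = £18,764.65.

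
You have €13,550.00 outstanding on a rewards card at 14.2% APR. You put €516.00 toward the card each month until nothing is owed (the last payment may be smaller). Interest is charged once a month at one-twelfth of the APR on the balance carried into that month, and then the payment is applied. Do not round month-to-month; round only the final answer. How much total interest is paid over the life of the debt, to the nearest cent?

Monthly rate r = 14.2%/12 = 1.18333% = 0.0118333.
Payoff takes n = ⌈−ln(1 − rB₀/P)/ln(1+r)⌉ = ⌈31.634⌉ = 32 payments; the last is €327.76.
Total paid = 31·€516.00 + €327.76 = €16,323.76.
Total interest = total paid − principal = €16,323.76 − €13,550.00 = €2,773.76.

€2,773.76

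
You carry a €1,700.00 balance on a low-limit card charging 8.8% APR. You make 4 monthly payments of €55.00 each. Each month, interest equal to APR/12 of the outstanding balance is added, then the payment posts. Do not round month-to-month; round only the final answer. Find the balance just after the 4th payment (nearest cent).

Monthly rate r = 8.8%/12 = 0.733333% = 0.00733333.
Each month: B ← B·(1+r) − €55.00.
Month 1: interest €12.47; balance after payment €1,657.47.
Month 2: interest €12.15; balance after payment €1,614.62.
Month 3: interest €11.84; balance after payment €1,571.46.
Month 4: interest €11.52; balance after payment €1,527.99.

€1,527.99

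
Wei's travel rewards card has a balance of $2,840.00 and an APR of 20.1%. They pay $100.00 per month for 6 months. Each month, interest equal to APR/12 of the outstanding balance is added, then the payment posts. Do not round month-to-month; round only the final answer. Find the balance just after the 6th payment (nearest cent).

$2,511.95

Monthly rate r = 20.1%/12 = 1.675% = 0.01675.
Each month: B ← B·(1+r) − $100.00.
Month 1: interest $47.57; balance after payment $2,787.57.
Month 2: interest $46.69; balance after payment $2,734.26.
Month 3: interest $45.80; balance after payment $2,680.06.
Month 4: interest $44.89; balance after payment $2,624.95.
Month 5: interest $43.97; balance after payment $2,568.92.
Month 6: interest $43.03; balance after payment $2,511.95.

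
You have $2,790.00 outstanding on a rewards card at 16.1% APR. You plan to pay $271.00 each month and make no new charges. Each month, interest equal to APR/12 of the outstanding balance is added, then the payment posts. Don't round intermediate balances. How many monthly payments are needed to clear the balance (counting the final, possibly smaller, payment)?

Monthly rate r = 16.1%/12 = 1.34167% = 0.0134167.
Recurrence: B ← B·(1+r) − $271.00.
Month 1: interest $37.43; balance after payment $2,556.43.
Month 2: interest $34.30; balance after payment $2,319.73.
Closed form: n = −ln(1 − rB₀/P)/ln(1+r) = −ln(0.86187)/ln(1.01342) ≈ 11.153, so the balance reaches zero during payment 12.

12 months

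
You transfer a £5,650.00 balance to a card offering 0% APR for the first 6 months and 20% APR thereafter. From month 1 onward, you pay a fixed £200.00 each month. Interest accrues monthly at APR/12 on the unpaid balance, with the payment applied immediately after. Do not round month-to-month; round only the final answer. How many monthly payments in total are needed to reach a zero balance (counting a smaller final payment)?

Promo months 1–6 at r₀ = 0%/12 = 0; months 7+ at r₁ = 20%/12 = 0.0166667.
After month 6 (no interest yet): B = £5,650.00 − 6·£200.00 = £4,450.00.
Then at r₁ with £200.00/mo: n₂ = −ln(1 − r₁·B/P)/ln(1+r₁) ≈ 28.03 → 29 more payments.

35 months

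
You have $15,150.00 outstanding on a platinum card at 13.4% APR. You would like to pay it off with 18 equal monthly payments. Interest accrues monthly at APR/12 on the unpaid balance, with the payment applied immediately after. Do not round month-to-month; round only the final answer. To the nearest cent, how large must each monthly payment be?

Monthly rate r = 13.4%/12 = 1.11667% = 0.0111667.
Level-payment amortization: P = B₀·r / (1 − (1+r)^(−n)) = 15150.00·0.0111667 / (1 − 1.01117^(−18)).
Denominator 1 − (1+r)^(−18) = 0.181175935.
P = 169.175 / 0.181175935 ≈ 933.76.

$933.76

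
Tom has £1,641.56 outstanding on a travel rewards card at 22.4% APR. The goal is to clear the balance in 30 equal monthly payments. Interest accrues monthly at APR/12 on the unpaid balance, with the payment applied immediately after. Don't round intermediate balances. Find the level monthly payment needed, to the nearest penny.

Monthly rate r = 22.4%/12 = 1.86667% = 0.0186667.
Level-payment amortization: P = B₀·r / (1 − (1+r)^(−n)) = 1641.56·0.0186667 / (1 − 1.01867^(−30)).
Denominator 1 − (1+r)^(−30) = 0.425834432.
P = 30.6425 / 0.425834432 ≈ 71.96.

£71.96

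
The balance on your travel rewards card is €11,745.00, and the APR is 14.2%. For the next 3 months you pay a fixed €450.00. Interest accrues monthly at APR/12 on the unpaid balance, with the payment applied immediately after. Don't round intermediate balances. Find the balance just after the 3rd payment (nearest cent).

€10,800.86

Monthly rate r = 14.2%/12 = 1.18333% = 0.0118333.
Each month: B ← B·(1+r) − €450.00.
Month 1: interest €138.98; balance after payment €11,433.98.
Month 2: interest €135.30; balance after payment €11,119.28.
Month 3: interest €131.58; balance after payment €10,800.86.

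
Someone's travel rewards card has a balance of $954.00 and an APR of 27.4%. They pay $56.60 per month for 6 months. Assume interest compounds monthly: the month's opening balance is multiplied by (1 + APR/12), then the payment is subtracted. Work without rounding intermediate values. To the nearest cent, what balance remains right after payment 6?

Monthly rate r = 27.4%/12 = 2.28333% = 0.0228333.
Each month: B ← B·(1+r) − $56.60.
Month 1: interest $21.78; balance after payment $919.18.
Month 2: interest $20.99; balance after payment $883.57.
Month 3: interest $20.17; balance after payment $847.15.
Month 4: interest $19.34; balance after payment $809.89.
Month 5: interest $18.49; balance after payment $771.78.
Month 6: interest $17.62; balance after payment $732.80.

$732.80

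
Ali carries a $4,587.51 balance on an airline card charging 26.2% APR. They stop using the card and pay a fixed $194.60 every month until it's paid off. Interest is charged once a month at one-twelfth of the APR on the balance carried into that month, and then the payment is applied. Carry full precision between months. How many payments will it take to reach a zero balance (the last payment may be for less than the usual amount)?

34 months

Monthly rate r = 26.2%/12 = 2.18333% = 0.0218333.
Recurrence: B ← B·(1+r) − $194.60.
Month 1: interest $100.16; balance after payment $4,493.07.
Month 2: interest $98.10; balance after payment $4,396.57.
Closed form: n = −ln(1 − rB₀/P)/ln(1+r) = −ln(0.4853)/ln(1.02183) ≈ 33.474, so the balance reaches zero during payment 34.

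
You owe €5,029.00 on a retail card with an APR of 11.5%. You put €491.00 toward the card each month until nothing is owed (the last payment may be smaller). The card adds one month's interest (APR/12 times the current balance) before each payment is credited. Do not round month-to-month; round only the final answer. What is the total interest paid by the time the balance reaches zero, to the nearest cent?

Monthly rate r = 11.5%/12 = 0.958333% = 0.00958333.
Payoff takes n = ⌈−ln(1 − rB₀/P)/ln(1+r)⌉ = ⌈10.832⌉ = 11 payments; the last is €408.90.
Total paid = 10·€491.00 + €408.90 = €5,318.90.
Total interest = total paid − principal = €5,318.90 − €5,029.00 = €289.90.

€289.90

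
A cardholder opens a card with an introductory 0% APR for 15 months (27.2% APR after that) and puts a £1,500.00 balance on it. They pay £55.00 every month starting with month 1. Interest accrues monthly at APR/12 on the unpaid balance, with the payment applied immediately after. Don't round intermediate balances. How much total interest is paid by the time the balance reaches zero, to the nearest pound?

Promo months 1–15 at r₀ = 0%/12 = 0; months 16+ at r₁ = 27.2%/12 = 0.0226667.
After month 15 (no interest yet): B = £1,500.00 − 15·£55.00 = £675.00.
Then at r₁ with £55.00/mo: n₂ = −ln(1 − r₁·B/P)/ln(1+r₁) ≈ 14.54 → 15 more payments.
Total paid = 29·£55.00 + £30.07 = £1,625.07; interest = £1,625.07 − £1,500.00 = £125.07.

£125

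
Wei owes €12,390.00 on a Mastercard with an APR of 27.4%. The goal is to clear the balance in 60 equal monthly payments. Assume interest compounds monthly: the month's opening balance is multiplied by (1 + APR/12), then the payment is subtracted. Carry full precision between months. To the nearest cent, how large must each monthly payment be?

Monthly rate r = 27.4%/12 = 2.28333% = 0.0228333.
Level-payment amortization: P = B₀·r / (1 − (1+r)^(−n)) = 12390.00·0.0228333 / (1 − 1.02283^(−60)).
Denominator 1 − (1+r)^(−60) = 0.741947764.
P = 282.905 / 0.741947764 ≈ 381.30.

€381.30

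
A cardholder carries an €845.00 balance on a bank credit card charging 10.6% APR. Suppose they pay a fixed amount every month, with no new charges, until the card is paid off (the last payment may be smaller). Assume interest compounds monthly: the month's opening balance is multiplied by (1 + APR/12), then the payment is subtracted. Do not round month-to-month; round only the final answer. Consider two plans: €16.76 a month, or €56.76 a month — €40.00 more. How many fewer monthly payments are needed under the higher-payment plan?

51 fewer payments

Monthly rate r = 10.6%/12 = 0.883333% = 0.00883333.
At €16.76/mo: n = ⌈−ln(1 − rB₀/P)/ln(1+r)⌉ = 68 payments (last €0.37); total interest = total paid − €845.00 = €278.29.
At €56.76/mo: 17 payments (last €1.81); total interest €64.97.
Payments saved = 68 − 17 = 51.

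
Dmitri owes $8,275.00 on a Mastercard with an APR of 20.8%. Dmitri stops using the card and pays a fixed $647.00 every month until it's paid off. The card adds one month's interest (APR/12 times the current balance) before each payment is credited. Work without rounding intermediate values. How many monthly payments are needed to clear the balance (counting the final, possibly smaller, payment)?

Monthly rate r = 20.8%/12 = 1.73333% = 0.0173333.
Recurrence: B ← B·(1+r) − $647.00.
Month 1: interest $143.43; balance after payment $7,771.43.
Month 2: interest $134.70; balance after payment $7,259.14.
Closed form: n = −ln(1 − rB₀/P)/ln(1+r) = −ln(0.77831)/ln(1.01733) ≈ 14.584, so the balance reaches zero during payment 15.

15 months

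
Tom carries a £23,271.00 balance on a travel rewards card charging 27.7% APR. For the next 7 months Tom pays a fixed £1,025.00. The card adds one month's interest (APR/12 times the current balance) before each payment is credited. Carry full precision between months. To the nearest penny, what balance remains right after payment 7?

Monthly rate r = 27.7%/12 = 2.30833% = 0.0230833.
Each month: B ← B·(1+r) − £1,025.00.
Month 1: interest £537.17; balance after payment £22,783.17.
Month 2: interest £525.91; balance after payment £22,284.08.
Month 3: interest £514.39; balance after payment £21,773.47.
Month 4: interest £502.60; balance after payment £21,251.08.
Month 5: interest £490.55; balance after payment £20,716.62.
Month 6: interest £478.21; balance after payment £20,169.83.
Month 7: interest £465.59; balance after payment £19,610.42.

£19,610.42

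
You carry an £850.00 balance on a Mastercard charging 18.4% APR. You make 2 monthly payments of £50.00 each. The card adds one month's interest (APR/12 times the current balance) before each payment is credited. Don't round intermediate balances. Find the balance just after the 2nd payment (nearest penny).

Monthly rate r = 18.4%/12 = 1.53333% = 0.0153333.
Each month: B ← B·(1+r) − £50.00.
Month 1: interest £13.03; balance after payment £813.03.
Month 2: interest £12.47; balance after payment £775.50.

£775.50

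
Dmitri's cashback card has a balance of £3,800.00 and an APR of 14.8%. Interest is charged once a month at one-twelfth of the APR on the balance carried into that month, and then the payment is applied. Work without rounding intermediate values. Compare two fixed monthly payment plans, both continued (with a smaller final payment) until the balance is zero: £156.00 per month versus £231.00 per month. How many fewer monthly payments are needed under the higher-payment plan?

11 fewer payments

Monthly rate r = 14.8%/12 = 1.23333% = 0.0123333.
At £156.00/mo: n = ⌈−ln(1 − rB₀/P)/ln(1+r)⌉ = 30 payments (last £23.11); total interest = total paid − £3,800.00 = £747.11.
At £231.00/mo: 19 payments (last £115.60); total interest £473.60.
Payments saved = 30 − 19 = 11.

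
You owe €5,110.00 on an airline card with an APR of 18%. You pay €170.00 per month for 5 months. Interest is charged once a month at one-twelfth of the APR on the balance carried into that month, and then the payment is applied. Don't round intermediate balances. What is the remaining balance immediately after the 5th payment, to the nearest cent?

€4,629.04

Monthly rate r = 18%/12 = 1.5% = 0.015.
Each month: B ← B·(1+r) − €170.00.
Month 1: interest €76.65; balance after payment €5,016.65.
Month 2: interest €75.25; balance after payment €4,921.90.
Month 3: interest €73.83; balance after payment €4,825.73.
Month 4: interest €72.39; balance after payment €4,728.11.
Month 5: interest €70.92; balance after payment €4,629.04.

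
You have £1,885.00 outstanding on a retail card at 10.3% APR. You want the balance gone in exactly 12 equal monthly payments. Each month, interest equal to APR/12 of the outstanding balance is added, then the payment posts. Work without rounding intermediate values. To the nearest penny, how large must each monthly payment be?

£165.98

Monthly rate r = 10.3%/12 = 0.858333% = 0.00858333.
Level-payment amortization: P = B₀·r / (1 − (1+r)^(−n)) = 1885.00·0.00858333 / (1 − 1.00858^(−12)).
Denominator 1 − (1+r)^(−12) = 0.097476429.
P = 16.1796 / 0.097476429 ≈ 165.98.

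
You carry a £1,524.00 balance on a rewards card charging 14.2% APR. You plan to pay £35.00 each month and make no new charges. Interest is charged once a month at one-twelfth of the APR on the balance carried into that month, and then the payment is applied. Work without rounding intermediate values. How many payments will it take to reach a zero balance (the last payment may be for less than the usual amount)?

Monthly rate r = 14.2%/12 = 1.18333% = 0.0118333.
Recurrence: B ← B·(1+r) − £35.00.
Month 1: interest £18.03; balance after payment £1,507.03.
Month 2: interest £17.83; balance after payment £1,489.87.
Closed form: n = −ln(1 − rB₀/P)/ln(1+r) = −ln(0.48474)/ln(1.01183) ≈ 61.556, so the balance reaches zero during payment 62.

62 payments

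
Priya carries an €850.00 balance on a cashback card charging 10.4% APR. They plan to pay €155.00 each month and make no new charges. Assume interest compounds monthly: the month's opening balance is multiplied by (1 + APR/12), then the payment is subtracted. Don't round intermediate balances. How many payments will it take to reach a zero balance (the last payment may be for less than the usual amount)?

6 payments

Monthly rate r = 10.4%/12 = 0.866667% = 0.00866667.
Recurrence: B ← B·(1+r) − €155.00.
Month 1: interest €7.37; balance after payment €702.37.
Month 2: interest €6.09; balance after payment €553.45.
Month 3: interest €4.80; balance after payment €403.25.
Month 4: interest €3.49; balance after payment €251.75.
Month 5: interest €2.18; balance after payment €98.93.
Month 6: interest €0.86; balance after payment €0.00.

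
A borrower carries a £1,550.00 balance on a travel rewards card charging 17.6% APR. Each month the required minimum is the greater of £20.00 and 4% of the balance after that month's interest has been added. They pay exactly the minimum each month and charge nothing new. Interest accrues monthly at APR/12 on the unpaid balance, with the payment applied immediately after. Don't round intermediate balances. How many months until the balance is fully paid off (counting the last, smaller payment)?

Monthly rate r = 17.6%/12 = 1.46667% = 0.0146667.
While 4% of the post-interest balance exceeds £20.00, each month B ← (B·(1+r))·(1 − 0.04), i.e. B shrinks by the factor (1+r)·0.96 = 0.97408.
This holds for months 1–44. Entering month 45 the balance is £488.08; 4% of the post-interest balance is now below £20.00, so the flat £20.00 minimum applies from here.
From month 45 a fixed £20.00 at rate r clears £488.08 in 31 more payments. Total: 44 + 31 = 75 months.

75 months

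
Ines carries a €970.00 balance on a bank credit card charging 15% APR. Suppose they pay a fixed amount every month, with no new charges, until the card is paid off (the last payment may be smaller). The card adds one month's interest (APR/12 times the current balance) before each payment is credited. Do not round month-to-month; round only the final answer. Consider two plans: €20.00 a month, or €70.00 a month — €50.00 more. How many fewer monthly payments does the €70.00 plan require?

Monthly rate r = 15%/12 = 1.25% = 0.0125.
At €20.00/mo: n = ⌈−ln(1 − rB₀/P)/ln(1+r)⌉ = 76 payments (last €0.57); total interest = total paid − €970.00 = €530.57.
At €70.00/mo: 16 payments (last €21.91); total interest €101.91.
Payments saved = 76 − 16 = 60.

60 fewer payments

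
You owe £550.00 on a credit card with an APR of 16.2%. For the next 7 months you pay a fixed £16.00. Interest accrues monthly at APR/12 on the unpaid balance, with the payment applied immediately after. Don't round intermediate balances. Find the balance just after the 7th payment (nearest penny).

£487.49

Monthly rate r = 16.2%/12 = 1.35% = 0.0135.
Each month: B ← B·(1+r) − £16.00.
Month 1: interest £7.42; balance after payment £541.42.
Month 2: interest £7.31; balance after payment £532.73.
Month 3: interest £7.19; balance after payment £523.93.
Month 4: interest £7.07; balance after payment £515.00.
Month 5: interest £6.95; balance after payment £505.95.
Month 6: interest £6.83; balance after payment £496.78.
Month 7: interest £6.71; balance after payment £487.49.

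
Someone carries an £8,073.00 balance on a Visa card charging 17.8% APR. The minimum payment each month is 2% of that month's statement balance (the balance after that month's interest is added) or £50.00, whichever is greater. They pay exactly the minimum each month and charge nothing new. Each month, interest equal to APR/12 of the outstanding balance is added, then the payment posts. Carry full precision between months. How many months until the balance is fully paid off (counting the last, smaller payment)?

Monthly rate r = 17.8%/12 = 1.48333% = 0.0148333.
While 2% of the post-interest balance exceeds £50.00, each month B ← (B·(1+r))·(1 − 0.02), i.e. B shrinks by the factor (1+r)·0.98 = 0.99454.
This holds for months 1–217. Entering month 218 the balance is £2,458.94; 2% of the post-interest balance is now below £50.00, so the flat £50.00 minimum applies from here.
From month 218 a fixed £50.00 at rate r clears £2,458.94 in 89 more payments. Total: 217 + 89 = 306 months.

306 months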